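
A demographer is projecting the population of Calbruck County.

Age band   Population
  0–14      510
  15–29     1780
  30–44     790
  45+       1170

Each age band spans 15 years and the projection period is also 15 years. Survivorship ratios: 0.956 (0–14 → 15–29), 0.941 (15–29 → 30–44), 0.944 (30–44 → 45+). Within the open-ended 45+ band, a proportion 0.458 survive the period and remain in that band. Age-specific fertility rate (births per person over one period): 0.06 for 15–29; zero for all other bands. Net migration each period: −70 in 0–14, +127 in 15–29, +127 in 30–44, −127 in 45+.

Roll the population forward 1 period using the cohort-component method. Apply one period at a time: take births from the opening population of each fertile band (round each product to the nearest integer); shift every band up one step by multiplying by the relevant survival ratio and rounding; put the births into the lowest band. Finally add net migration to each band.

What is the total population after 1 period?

3609

After projecting period 1:
Births: 1780 × 0.06 = 107
15–29: 510 × 0.956 = 488
30–44: 1780 × 0.941 = 1675
45+: 790 × 0.944 + 1170 × 0.458 = 746 + 536 = 1282
Net migration: 0–14 − 70 → 37; 15–29 + 127 → 615; 30–44 + 127 → 1802; 45+ − 127 → 1155
End of period: [37, 615, 1802, 1155]
Total after period 1: 37 + 615 + 1802 + 1155 = 3609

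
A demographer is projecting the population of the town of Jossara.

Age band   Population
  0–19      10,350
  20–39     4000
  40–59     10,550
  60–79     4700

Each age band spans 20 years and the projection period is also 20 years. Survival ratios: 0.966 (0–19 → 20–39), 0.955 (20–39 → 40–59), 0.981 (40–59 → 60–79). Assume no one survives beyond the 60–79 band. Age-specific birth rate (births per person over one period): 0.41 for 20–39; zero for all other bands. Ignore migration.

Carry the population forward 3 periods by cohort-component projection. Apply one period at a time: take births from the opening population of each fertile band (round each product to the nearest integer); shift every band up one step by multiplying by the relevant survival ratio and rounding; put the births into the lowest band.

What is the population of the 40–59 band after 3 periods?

1513

After projecting period 1:
Births: 4000 × 0.41 = 1640
20–39: 10350 × 0.966 = 9998
40–59: 4000 × 0.955 = 3820
60–79: 10550 × 0.981 = 10350
End of period: [1640, 9998, 3820, 10350]
After projecting period 2:
Births: 9998 × 0.41 = 4099
20–39: 1640 × 0.966 = 1584
40–59: 9998 × 0.955 = 9548
60–79: 3820 × 0.981 = 3747
End of period: [4099, 1584, 9548, 3747]
After projecting period 3:
Births: 1584 × 0.41 = 649
20–39: 4099 × 0.966 = 3960
40–59: 1584 × 0.955 = 1513
60–79: 9548 × 0.981 = 9367
End of period: [649, 3960, 1513, 9367]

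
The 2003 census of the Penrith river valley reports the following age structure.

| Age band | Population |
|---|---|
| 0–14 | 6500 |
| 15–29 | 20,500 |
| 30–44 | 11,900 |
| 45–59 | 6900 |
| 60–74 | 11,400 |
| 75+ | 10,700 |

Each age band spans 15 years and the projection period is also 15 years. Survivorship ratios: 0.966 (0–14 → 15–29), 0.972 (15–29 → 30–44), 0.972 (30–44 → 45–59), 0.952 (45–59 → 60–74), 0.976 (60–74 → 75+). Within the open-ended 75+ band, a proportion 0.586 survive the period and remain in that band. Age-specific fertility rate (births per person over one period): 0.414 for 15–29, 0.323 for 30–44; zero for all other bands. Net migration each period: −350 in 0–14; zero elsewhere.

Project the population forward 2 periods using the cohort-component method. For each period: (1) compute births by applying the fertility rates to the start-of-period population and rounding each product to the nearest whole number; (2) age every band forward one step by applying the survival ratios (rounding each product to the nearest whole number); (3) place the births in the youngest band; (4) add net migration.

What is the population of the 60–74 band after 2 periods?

Period 1:
Births: 20500 × 0.414 = 8487  |  11900 × 0.323 = 3844 — total 12331
15–29: 6500 × 0.966 = 6279
30–44: 20500 × 0.972 = 19926
45–59: 11900 × 0.972 = 11567
60–74: 6900 × 0.952 = 6569
75+: 11400 × 0.976 + 10700 × 0.586 = 11126 + 6270 = 17396
Net migration: 0–14 − 350 → 11981
→ [11981, 6279, 19926, 11567, 6569, 17396]
Period 2:
Births: 6279 × 0.414 = 2600  |  19926 × 0.323 = 6436 — total 9036
15–29: 11981 × 0.966 = 11574
30–44: 6279 × 0.972 = 6103
45–59: 19926 × 0.972 = 19368
60–74: 11567 × 0.952 = 11012
75+: 6569 × 0.976 + 17396 × 0.586 = 6411 + 10194 = 16605
Net migration: 0–14 − 350 → 8686
→ [8686, 11574, 6103, 19368, 11012, 16605]

11012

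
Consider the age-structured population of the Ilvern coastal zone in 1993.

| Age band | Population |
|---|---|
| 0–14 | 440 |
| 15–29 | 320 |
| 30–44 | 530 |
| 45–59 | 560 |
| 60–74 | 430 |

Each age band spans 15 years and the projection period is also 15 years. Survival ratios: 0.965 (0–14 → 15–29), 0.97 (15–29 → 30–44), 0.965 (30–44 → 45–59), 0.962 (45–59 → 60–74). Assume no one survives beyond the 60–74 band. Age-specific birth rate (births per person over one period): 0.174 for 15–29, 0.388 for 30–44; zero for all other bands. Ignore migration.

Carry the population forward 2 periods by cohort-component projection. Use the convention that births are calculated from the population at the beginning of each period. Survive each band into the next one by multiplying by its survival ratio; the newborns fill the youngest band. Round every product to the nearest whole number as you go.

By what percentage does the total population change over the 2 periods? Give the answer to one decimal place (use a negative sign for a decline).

-27.6

[period 1]
Births: 320 × 0.174 = 56  |  530 × 0.388 = 206 — total 262
15–29: 440 × 0.965 = 425
30–44: 320 × 0.97 = 310
45–59: 530 × 0.965 = 511
60–74: 560 × 0.962 = 539
Population now: 0–14=262, 15–29=425, 30–44=310, 45–59=511, 60–74=539
[period 2]
Births: 425 × 0.174 = 74  |  310 × 0.388 = 120 — total 194
15–29: 262 × 0.965 = 253
30–44: 425 × 0.97 = 412
45–59: 310 × 0.965 = 299
60–74: 511 × 0.962 = 492
Population now: 0–14=194, 15–29=253, 30–44=412, 45–59=299, 60–74=492
Total: 2280 → 1650; change = -630; percentage change = -27.6%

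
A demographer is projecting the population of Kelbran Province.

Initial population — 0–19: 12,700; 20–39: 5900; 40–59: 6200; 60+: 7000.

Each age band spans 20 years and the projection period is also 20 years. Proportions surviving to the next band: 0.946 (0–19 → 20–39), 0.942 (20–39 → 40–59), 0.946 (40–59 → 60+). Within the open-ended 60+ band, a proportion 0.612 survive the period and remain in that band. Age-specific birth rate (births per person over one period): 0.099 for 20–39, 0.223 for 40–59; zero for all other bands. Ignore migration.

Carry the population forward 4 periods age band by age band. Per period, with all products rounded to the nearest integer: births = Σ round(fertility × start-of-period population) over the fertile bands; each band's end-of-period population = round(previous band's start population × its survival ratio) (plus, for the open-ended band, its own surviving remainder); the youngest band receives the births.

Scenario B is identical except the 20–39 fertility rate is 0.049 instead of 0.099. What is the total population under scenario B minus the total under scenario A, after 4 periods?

-1085

Let band 1 be 0–19 through band 4 = 60+.
Period 1:
Births: 5900 * 0.099 = 584 ; 6200 * 0.223 = 1383 → total 1967
Band 2: 12700 * 0.946 = 12014
Band 3: 5900 * 0.942 = 5558
Band 4: 6200 * 0.946 + 7000 * 0.612 = 5865 + 4284 = 10149
End of period: [1967, 12014, 5558, 10149]
Period 2:
Births: 12014 * 0.099 = 1189 ; 5558 * 0.223 = 1239 → total 2428
Band 2: 1967 * 0.946 = 1861
Band 3: 12014 * 0.942 = 11317
Band 4: 5558 * 0.946 + 10149 * 0.612 = 5258 + 6211 = 11469
End of period: [2428, 1861, 11317, 11469]
Period 3:
Births: 1861 * 0.099 = 184 ; 11317 * 0.223 = 2524 → total 2708
Band 2: 2428 * 0.946 = 2297
Band 3: 1861 * 0.942 = 1753
Band 4: 11317 * 0.946 + 11469 * 0.612 = 10706 + 7019 = 17725
End of period: [2708, 2297, 1753, 17725]
Period 4:
Births: 2297 * 0.099 = 227 ; 1753 * 0.223 = 391 → total 618
Band 2: 2708 * 0.946 = 2562
Band 3: 2297 * 0.942 = 2164
Band 4: 1753 * 0.946 + 17725 * 0.612 = 1658 + 10848 = 12506
End of period: [618, 2562, 2164, 12506]
Scenario A total after 4 periods: 17850
Scenario B projection —
Period 1:
Births: 5900 * 0.049 = 289 ; 6200 * 0.223 = 1383 → total 1672
Band 2: 12700 * 0.946 = 12014
Band 3: 5900 * 0.942 = 5558
Band 4: 6200 * 0.946 + 7000 * 0.612 = 5865 + 4284 = 10149
End of period: [1672, 12014, 5558, 10149]
Period 2:
Births: 12014 * 0.049 = 589 ; 5558 * 0.223 = 1239 → total 1828
Band 2: 1672 * 0.946 = 1582
Band 3: 12014 * 0.942 = 11317
Band 4: 5558 * 0.946 + 10149 * 0.612 = 5258 + 6211 = 11469
End of period: [1828, 1582, 11317, 11469]
Period 3:
Births: 1582 * 0.049 = 78 ; 11317 * 0.223 = 2524 → total 2602
Band 2: 1828 * 0.946 = 1729
Band 3: 1582 * 0.942 = 1490
Band 4: 11317 * 0.946 + 11469 * 0.612 = 10706 + 7019 = 17725
End of period: [2602, 1729, 1490, 17725]
Period 4:
Births: 1729 * 0.049 = 85 ; 1490 * 0.223 = 332 → total 417
Band 2: 2602 * 0.946 = 2461
Band 3: 1729 * 0.942 = 1629
Band 4: 1490 * 0.946 + 17725 * 0.612 = 1410 + 10848 = 12258
End of period: [417, 2461, 1629, 12258]
Scenario B total after 4 periods: 16765
Difference B − A = 16765 − 17850 = -1085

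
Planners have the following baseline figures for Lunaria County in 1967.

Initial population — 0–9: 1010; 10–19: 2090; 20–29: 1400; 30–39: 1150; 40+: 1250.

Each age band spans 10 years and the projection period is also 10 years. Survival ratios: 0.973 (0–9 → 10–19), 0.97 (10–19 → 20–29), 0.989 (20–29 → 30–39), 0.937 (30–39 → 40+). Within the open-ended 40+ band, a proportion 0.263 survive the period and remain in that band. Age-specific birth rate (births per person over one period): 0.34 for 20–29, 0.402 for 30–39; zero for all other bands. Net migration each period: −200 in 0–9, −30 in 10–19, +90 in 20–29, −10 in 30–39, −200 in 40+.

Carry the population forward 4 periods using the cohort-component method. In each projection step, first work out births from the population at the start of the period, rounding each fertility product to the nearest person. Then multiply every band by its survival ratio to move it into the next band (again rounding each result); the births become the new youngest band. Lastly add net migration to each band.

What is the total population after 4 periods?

Let band 1 be 0–9 through band 5 = 40+.
Period 1:
Births: 1400 × 0.34 = 476  |  1150 × 0.402 = 462 → 938
Band 2: 1010 × 0.973 = 983
Band 3: 2090 × 0.97 = 2027
Band 4: 1400 × 0.989 = 1385
Band 5: 1150 × 0.937 + 1250 × 0.263 = 1078 + 329 = 1407
Net migration: Band 1 − 200 → 738; Band 2 − 30 → 953; Band 3 + 90 → 2117; Band 4 − 10 → 1375; Band 5 − 200 → 1207
→ [738, 953, 2117, 1375, 1207]
Period 2:
Births: 2117 × 0.34 = 720  |  1375 × 0.402 = 553 → 1273
Band 2: 738 × 0.973 = 718
Band 3: 953 × 0.97 = 924
Band 4: 2117 × 0.989 = 2094
Band 5: 1375 × 0.937 + 1207 × 0.263 = 1288 + 317 = 1605
Net migration: Band 1 − 200 → 1073; Band 2 − 30 → 688; Band 3 + 90 → 1014; Band 4 − 10 → 2084; Band 5 − 200 → 1405
→ [1073, 688, 1014, 2084, 1405]
Period 3:
Births: 1014 × 0.34 = 345  |  2084 × 0.402 = 838 → 1183
Band 2: 1073 × 0.973 = 1044
Band 3: 688 × 0.97 = 667
Band 4: 1014 × 0.989 = 1003
Band 5: 2084 × 0.937 + 1405 × 0.263 = 1953 + 370 = 2323
Net migration: Band 1 − 200 → 983; Band 2 − 30 → 1014; Band 3 + 90 → 757; Band 4 − 10 → 993; Band 5 − 200 → 2123
→ [983, 1014, 757, 993, 2123]
Period 4:
Births: 757 × 0.34 = 257  |  993 × 0.402 = 399 → 656
Band 2: 983 × 0.973 = 956
Band 3: 1014 × 0.97 = 984
Band 4: 757 × 0.989 = 749
Band 5: 993 × 0.937 + 2123 × 0.263 = 930 + 558 = 1488
Net migration: Band 1 − 200 → 456; Band 2 − 30 → 926; Band 3 + 90 → 1074; Band 4 − 10 → 739; Band 5 − 200 → 1288
→ [456, 926, 1074, 739, 1288]
Total after period 4: 456 + 926 + 1074 + 739 + 1288 = 4483

4483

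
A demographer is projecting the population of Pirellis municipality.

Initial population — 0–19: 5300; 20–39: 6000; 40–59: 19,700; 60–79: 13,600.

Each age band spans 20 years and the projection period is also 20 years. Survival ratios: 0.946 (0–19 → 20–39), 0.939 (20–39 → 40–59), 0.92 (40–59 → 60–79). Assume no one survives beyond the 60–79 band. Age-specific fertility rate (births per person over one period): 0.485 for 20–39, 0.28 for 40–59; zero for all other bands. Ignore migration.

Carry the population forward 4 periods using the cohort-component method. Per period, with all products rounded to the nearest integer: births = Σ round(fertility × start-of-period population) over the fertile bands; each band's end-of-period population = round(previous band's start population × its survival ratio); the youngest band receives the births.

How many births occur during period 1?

8426

[period 1]
Births: 6000 × 0.485 = 2910 ; 19700 × 0.28 = 5516 ⇒ total 8426
20–39: 5300 × 0.946 = 5014
40–59: 6000 × 0.939 = 5634
60–79: 19700 × 0.92 = 18124
End of period: [8426, 5014, 5634, 18124]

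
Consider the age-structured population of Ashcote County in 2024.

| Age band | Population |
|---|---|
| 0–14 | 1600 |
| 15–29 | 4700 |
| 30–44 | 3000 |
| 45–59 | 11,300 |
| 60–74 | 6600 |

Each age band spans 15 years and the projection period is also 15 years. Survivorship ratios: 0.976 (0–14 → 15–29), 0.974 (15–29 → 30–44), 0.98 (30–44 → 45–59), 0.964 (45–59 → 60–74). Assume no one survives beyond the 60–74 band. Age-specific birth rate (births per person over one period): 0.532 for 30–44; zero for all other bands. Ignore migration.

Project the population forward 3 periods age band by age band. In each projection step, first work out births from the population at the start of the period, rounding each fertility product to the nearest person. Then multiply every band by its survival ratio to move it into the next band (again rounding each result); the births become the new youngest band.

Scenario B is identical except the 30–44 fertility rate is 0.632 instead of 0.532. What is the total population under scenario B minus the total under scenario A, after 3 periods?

884

— Period 1 —
Births: 3000 × 0.532 = 1596
15–29: 1600 × 0.976 = 1562
30–44: 4700 × 0.974 = 4578
45–59: 3000 × 0.98 = 2940
60–74: 11300 × 0.964 = 10893
Giving 1596 / 1562 / 4578 / 2940 / 10893.
— Period 2 —
Births: 4578 × 0.532 = 2435
15–29: 1596 × 0.976 = 1558
30–44: 1562 × 0.974 = 1521
45–59: 4578 × 0.98 = 4486
60–74: 2940 × 0.964 = 2834
Giving 2435 / 1558 / 1521 / 4486 / 2834.
— Period 3 —
Births: 1521 × 0.532 = 809
15–29: 2435 × 0.976 = 2377
30–44: 1558 × 0.974 = 1517
45–59: 1521 × 0.98 = 1491
60–74: 4486 × 0.964 = 4325
Giving 809 / 2377 / 1517 / 1491 / 4325.
Scenario A total after 3 periods: 10519
Scenario B projection —
— Period 1 —
Births: 3000 × 0.632 = 1896
15–29: 1600 × 0.976 = 1562
30–44: 4700 × 0.974 = 4578
45–59: 3000 × 0.98 = 2940
60–74: 11300 × 0.964 = 10893
Giving 1896 / 1562 / 4578 / 2940 / 10893.
— Period 2 —
Births: 4578 × 0.632 = 2893
15–29: 1896 × 0.976 = 1850
30–44: 1562 × 0.974 = 1521
45–59: 4578 × 0.98 = 4486
60–74: 2940 × 0.964 = 2834
Giving 2893 / 1850 / 1521 / 4486 / 2834.
— Period 3 —
Births: 1521 × 0.632 = 961
15–29: 2893 × 0.976 = 2824
30–44: 1850 × 0.974 = 1802
45–59: 1521 × 0.98 = 1491
60–74: 4486 × 0.964 = 4325
Giving 961 / 2824 / 1802 / 1491 / 4325.
Scenario B total after 3 periods: 11403
Difference B − A = 11403 − 10519 = 884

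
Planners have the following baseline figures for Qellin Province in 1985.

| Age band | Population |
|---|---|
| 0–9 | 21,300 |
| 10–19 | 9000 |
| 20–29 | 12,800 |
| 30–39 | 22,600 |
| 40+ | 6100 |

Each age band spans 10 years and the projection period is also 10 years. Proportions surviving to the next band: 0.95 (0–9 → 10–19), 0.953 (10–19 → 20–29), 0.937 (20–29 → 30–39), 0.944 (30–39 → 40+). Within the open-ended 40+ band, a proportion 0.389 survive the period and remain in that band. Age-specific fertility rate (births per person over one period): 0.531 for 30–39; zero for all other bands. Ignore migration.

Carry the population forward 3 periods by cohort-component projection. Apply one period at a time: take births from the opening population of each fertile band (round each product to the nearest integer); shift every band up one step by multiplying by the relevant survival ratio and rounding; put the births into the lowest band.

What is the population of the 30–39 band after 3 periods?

After projecting period 1:
Births: 22600 × 0.531 = 12001
10–19: 21300 × 0.95 = 20235
20–29: 9000 × 0.953 = 8577
30–39: 12800 × 0.937 = 11994
40+: 22600 × 0.944 + 6100 × 0.389 = 21334 + 2373 = 23707
Population now: 0–9=12001, 10–19=20235, 20–29=8577, 30–39=11994, 40+=23707
After projecting period 2:
Births: 11994 × 0.531 = 6369
10–19: 12001 × 0.95 = 11401
20–29: 20235 × 0.953 = 19284
30–39: 8577 × 0.937 = 8037
40+: 11994 × 0.944 + 23707 × 0.389 = 11322 + 9222 = 20544
Population now: 0–9=6369, 10–19=11401, 20–29=19284, 30–39=8037, 40+=20544
After projecting period 3:
Births: 8037 × 0.531 = 4268
10–19: 6369 × 0.95 = 6051
20–29: 11401 × 0.953 = 10865
30–39: 19284 × 0.937 = 18069
40+: 8037 × 0.944 + 20544 × 0.389 = 7587 + 7992 = 15579
Population now: 0–9=4268, 10–19=6051, 20–29=10865, 30–39=18069, 40+=15579

18069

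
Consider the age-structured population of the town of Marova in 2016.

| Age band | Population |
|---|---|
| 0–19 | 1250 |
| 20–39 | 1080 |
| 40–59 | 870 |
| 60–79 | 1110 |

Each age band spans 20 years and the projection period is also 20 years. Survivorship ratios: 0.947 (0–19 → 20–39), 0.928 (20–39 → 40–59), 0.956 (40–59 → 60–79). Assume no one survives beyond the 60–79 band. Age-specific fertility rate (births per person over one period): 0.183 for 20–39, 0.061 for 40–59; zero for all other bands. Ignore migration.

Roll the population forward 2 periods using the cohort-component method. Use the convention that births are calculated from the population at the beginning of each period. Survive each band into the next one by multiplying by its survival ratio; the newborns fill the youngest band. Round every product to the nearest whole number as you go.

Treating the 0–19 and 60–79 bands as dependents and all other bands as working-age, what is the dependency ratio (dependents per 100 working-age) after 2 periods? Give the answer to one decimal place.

Numbering the groups 1..4 from youngest to oldest:
After projecting period 1:
Births: 1080 × 0.183 = 198 ; 870 × 0.061 = 53 → 251
Group 2: 1250 × 0.947 = 1184
Group 3: 1080 × 0.928 = 1002
Group 4: 870 × 0.956 = 832
Population now: 0–19=251, 20–39=1184, 40–59=1002, 60–79=832
After projecting period 2:
Births: 1184 × 0.183 = 217 ; 1002 × 0.061 = 61 → 278
Group 2: 251 × 0.947 = 238
Group 3: 1184 × 0.928 = 1099
Group 4: 1002 × 0.956 = 958
Population now: 0–19=278, 20–39=238, 40–59=1099, 60–79=958
Dependents (band 0–19 + band 60–79) = 278 + 958 = 1236; working-age = 1337; ratio = 1236/1337 × 100 = 92.4

92.4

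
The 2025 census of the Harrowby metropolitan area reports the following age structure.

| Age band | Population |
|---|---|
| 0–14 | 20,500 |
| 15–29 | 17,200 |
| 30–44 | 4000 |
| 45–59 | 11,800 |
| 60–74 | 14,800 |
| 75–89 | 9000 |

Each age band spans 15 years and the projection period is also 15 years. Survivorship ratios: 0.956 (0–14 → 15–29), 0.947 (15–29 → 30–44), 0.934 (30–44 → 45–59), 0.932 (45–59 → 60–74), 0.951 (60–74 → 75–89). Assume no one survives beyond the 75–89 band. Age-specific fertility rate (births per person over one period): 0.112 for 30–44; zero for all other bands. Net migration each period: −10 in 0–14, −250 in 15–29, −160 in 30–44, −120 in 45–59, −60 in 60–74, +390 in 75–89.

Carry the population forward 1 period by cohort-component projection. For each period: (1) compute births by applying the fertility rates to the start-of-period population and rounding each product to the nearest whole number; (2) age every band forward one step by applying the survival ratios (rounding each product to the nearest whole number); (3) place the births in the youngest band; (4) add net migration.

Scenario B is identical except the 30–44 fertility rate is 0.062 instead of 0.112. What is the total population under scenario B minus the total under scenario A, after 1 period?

After projecting period 1:
Births: 4000 × 0.112 = 448
15–29: 20500 × 0.956 = 19598
30–44: 17200 × 0.947 = 16288
45–59: 4000 × 0.934 = 3736
60–74: 11800 × 0.932 = 10998
75–89: 14800 × 0.951 = 14075
Net migration: 0–14 − 10 → 438; 15–29 − 250 → 19348; 30–44 − 160 → 16128; 45–59 − 120 → 3616; 60–74 − 60 → 10938; 75–89 + 390 → 14465
Population now: 0–14=438, 15–29=19348, 30–44=16128, 45–59=3616, 60–74=10938, 75–89=14465
Scenario A total after 1 period: 64933
Scenario B projection —
After projecting period 1:
Births: 4000 × 0.062 = 248
15–29: 20500 × 0.956 = 19598
30–44: 17200 × 0.947 = 16288
45–59: 4000 × 0.934 = 3736
60–74: 11800 × 0.932 = 10998
75–89: 14800 × 0.951 = 14075
Net migration: 0–14 − 10 → 238; 15–29 − 250 → 19348; 30–44 − 160 → 16128; 45–59 − 120 → 3616; 60–74 − 60 → 10938; 75–89 + 390 → 14465
Population now: 0–14=238, 15–29=19348, 30–44=16128, 45–59=3616, 60–74=10938, 75–89=14465
Scenario B total after 1 period: 64733
Difference B − A = 64733 − 64933 = -200

-200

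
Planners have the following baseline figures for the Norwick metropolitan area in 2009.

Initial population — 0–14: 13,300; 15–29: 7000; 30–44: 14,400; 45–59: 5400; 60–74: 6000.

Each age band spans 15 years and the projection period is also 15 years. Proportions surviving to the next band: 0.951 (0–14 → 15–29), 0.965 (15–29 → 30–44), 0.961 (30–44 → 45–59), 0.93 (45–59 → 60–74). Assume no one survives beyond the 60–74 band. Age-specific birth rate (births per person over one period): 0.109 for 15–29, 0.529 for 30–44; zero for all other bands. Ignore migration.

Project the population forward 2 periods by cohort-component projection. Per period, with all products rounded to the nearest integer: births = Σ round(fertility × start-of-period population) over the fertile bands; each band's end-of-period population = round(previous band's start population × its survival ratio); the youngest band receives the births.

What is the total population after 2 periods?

— Period 1 —
Births: 7000 * 0.109 = 763 ; 14400 * 0.529 = 7618 — total 8381
15–29: 13300 * 0.951 = 12648
30–44: 7000 * 0.965 = 6755
45–59: 14400 * 0.961 = 13838
60–74: 5400 * 0.93 = 5022
End of period: [8381, 12648, 6755, 13838, 5022]
— Period 2 —
Births: 12648 * 0.109 = 1379 ; 6755 * 0.529 = 3573 — total 4952
15–29: 8381 * 0.951 = 7970
30–44: 12648 * 0.965 = 12205
45–59: 6755 * 0.961 = 6492
60–74: 13838 * 0.93 = 12869
End of period: [4952, 7970, 12205, 6492, 12869]
Total after period 2: 4952 + 7970 + 12205 + 6492 + 12869 = 44488

44488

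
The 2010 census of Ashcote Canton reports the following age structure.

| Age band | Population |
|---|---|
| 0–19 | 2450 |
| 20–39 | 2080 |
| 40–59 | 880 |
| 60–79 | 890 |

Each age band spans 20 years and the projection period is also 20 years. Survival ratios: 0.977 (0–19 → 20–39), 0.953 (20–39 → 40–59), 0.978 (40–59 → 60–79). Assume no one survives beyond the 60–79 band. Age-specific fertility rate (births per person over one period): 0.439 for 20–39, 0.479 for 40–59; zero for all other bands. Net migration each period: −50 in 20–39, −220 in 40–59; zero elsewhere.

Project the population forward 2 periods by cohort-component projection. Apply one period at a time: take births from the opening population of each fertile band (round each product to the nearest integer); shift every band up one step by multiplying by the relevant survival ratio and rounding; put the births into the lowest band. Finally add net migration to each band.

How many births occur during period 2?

(Groups numbered youngest = 1 to oldest = 4.)
— Period 1 —
Births: 2080 × 0.439 = 913 ; 880 × 0.479 = 422 → total 1335
Group 2: 2450 × 0.977 = 2394
Group 3: 2080 × 0.953 = 1982
Group 4: 880 × 0.978 = 861
Net migration: Group 2 − 50 → 2344; Group 3 − 220 → 1762
Giving 1335 / 2344 / 1762 / 861.
— Period 2 —
Births: 2344 × 0.439 = 1029 ; 1762 × 0.479 = 844 → total 1873
Group 2: 1335 × 0.977 = 1304
Group 3: 2344 × 0.953 = 2234
Group 4: 1762 × 0.978 = 1723
Net migration: Group 2 − 50 → 1254; Group 3 − 220 → 2014
Giving 1873 / 1254 / 2014 / 1723.

1873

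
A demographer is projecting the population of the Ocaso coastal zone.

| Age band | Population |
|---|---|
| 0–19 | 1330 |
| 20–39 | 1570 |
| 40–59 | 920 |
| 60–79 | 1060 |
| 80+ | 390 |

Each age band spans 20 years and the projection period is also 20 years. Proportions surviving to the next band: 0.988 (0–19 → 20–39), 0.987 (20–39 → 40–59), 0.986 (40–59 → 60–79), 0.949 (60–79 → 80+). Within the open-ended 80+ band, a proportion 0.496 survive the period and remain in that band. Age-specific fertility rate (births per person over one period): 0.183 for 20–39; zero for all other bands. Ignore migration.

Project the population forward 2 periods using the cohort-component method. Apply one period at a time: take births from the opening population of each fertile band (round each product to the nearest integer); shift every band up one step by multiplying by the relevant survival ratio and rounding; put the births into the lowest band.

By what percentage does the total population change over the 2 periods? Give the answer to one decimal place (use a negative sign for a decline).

— Period 1 —
Births: 1570 × 0.183 = 287
20–39: 1330 × 0.988 = 1314
40–59: 1570 × 0.987 = 1550
60–79: 920 × 0.986 = 907
80+: 1060 × 0.949 + 390 × 0.496 = 1006 + 193 = 1199
Population now: 0–19=287, 20–39=1314, 40–59=1550, 60–79=907, 80+=1199
— Period 2 —
Births: 1314 × 0.183 = 240
20–39: 287 × 0.988 = 284
40–59: 1314 × 0.987 = 1297
60–79: 1550 × 0.986 = 1528
80+: 907 × 0.949 + 1199 × 0.496 = 861 + 595 = 1456
Population now: 0–19=240, 20–39=284, 40–59=1297, 60–79=1528, 80+=1456
Total: 5270 → 4805; change = -465; percentage change = -8.8%

-8.8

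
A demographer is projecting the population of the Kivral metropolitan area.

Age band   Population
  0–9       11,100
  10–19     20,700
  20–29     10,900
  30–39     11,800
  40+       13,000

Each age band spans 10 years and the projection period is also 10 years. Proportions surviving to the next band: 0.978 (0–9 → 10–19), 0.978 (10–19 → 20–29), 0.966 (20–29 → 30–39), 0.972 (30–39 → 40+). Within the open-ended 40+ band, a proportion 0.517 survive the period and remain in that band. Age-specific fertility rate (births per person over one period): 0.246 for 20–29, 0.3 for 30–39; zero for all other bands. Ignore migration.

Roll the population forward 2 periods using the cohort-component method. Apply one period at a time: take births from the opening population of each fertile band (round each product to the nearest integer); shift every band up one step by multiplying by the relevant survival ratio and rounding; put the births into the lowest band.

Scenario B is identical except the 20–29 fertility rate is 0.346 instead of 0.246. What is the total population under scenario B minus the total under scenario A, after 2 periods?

3091

Period 1.
Births: 10900 × 0.246 = 2681 ; 11800 × 0.3 = 3540 — total 6221
10–19: 11100 × 0.978 = 10856
20–29: 20700 × 0.978 = 20245
30–39: 10900 × 0.966 = 10529
40+: 11800 × 0.972 + 13000 × 0.517 = 11470 + 6721 = 18191
End of period: [6221, 10856, 20245, 10529, 18191]
Period 2.
Births: 20245 × 0.246 = 4980 ; 10529 × 0.3 = 3159 — total 8139
10–19: 6221 × 0.978 = 6084
20–29: 10856 × 0.978 = 10617
30–39: 20245 × 0.966 = 19557
40+: 10529 × 0.972 + 18191 × 0.517 = 10234 + 9405 = 19639
End of period: [8139, 6084, 10617, 19557, 19639]
Scenario A total after 2 periods: 64036
Scenario B projection —
Period 1.
Births: 10900 × 0.346 = 3771 ; 11800 × 0.3 = 3540 — total 7311
10–19: 11100 × 0.978 = 10856
20–29: 20700 × 0.978 = 20245
30–39: 10900 × 0.966 = 10529
40+: 11800 × 0.972 + 13000 × 0.517 = 11470 + 6721 = 18191
End of period: [7311, 10856, 20245, 10529, 18191]
Period 2.
Births: 20245 × 0.346 = 7005 ; 10529 × 0.3 = 3159 — total 10164
10–19: 7311 × 0.978 = 7150
20–29: 10856 × 0.978 = 10617
30–39: 20245 × 0.966 = 19557
40+: 10529 × 0.972 + 18191 × 0.517 = 10234 + 9405 = 19639
End of period: [10164, 7150, 10617, 19557, 19639]
Scenario B total after 2 periods: 67127
Difference B − A = 67127 − 64036 = 3091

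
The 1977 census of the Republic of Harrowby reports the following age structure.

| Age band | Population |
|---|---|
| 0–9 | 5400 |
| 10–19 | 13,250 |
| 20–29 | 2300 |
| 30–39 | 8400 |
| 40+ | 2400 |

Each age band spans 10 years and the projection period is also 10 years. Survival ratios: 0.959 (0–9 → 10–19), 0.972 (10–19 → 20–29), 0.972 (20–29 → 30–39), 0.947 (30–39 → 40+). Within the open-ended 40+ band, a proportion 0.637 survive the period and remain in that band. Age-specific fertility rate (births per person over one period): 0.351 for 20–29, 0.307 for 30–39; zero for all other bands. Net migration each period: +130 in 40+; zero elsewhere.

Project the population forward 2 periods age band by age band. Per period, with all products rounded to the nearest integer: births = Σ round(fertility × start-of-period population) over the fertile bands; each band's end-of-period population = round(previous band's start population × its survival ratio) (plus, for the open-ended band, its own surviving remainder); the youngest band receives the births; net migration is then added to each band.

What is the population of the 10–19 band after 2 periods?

3247

After projecting period 1:
Births: 2300 × 0.351 = 807 ; 8400 × 0.307 = 2579 → 3386
10–19: 5400 × 0.959 = 5179
20–29: 13250 × 0.972 = 12879
30–39: 2300 × 0.972 = 2236
40+: 8400 × 0.947 + 2400 × 0.637 = 7955 + 1529 = 9484
Net migration: 40+ + 130 → 9614
Giving 3386 / 5179 / 12879 / 2236 / 9614.
After projecting period 2:
Births: 12879 × 0.351 = 4521 ; 2236 × 0.307 = 686 → 5207
10–19: 3386 × 0.959 = 3247
20–29: 5179 × 0.972 = 5034
30–39: 12879 × 0.972 = 12518
40+: 2236 × 0.947 + 9614 × 0.637 = 2117 + 6124 = 8241
Net migration: 40+ + 130 → 8371
Giving 5207 / 3247 / 5034 / 12518 / 8371.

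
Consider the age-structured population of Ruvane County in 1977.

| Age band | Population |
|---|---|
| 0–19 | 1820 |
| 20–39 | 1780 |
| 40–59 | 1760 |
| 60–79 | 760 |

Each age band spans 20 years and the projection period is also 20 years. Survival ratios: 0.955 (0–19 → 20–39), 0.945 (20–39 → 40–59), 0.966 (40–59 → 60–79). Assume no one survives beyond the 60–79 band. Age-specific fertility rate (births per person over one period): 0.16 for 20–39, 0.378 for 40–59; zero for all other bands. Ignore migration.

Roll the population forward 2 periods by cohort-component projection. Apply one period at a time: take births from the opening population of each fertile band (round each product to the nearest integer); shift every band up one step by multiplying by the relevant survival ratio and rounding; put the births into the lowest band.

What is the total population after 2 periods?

[period 1]
Births: 1780 × 0.16 = 285, 1760 × 0.378 = 665 ⇒ total 950
20–39: 1820 × 0.955 = 1738
40–59: 1780 × 0.945 = 1682
60–79: 1760 × 0.966 = 1700
→ [950, 1738, 1682, 1700]
[period 2]
Births: 1738 × 0.16 = 278, 1682 × 0.378 = 636 ⇒ total 914
20–39: 950 × 0.955 = 907
40–59: 1738 × 0.945 = 1642
60–79: 1682 × 0.966 = 1625
→ [914, 907, 1642, 1625]
Total after period 2: 914 + 907 + 1642 + 1625 = 5088

5088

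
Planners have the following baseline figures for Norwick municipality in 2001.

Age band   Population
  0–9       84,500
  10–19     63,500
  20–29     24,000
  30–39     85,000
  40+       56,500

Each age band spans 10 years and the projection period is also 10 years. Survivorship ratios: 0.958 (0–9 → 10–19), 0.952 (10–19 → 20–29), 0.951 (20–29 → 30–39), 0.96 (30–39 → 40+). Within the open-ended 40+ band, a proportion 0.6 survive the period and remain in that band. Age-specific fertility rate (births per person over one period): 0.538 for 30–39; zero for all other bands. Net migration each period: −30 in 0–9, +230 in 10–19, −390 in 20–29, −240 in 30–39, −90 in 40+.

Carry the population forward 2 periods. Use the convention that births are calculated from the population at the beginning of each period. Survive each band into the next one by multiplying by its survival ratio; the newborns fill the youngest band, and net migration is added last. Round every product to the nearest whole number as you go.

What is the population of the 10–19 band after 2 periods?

(Groups numbered youngest = 1 to oldest = 5.)
[period 1]
Births: 85000 * 0.538 = 45730
Group 2: 84500 * 0.958 = 80951
Group 3: 63500 * 0.952 = 60452
Group 4: 24000 * 0.951 = 22824
Group 5: 85000 * 0.96 + 56500 * 0.6 = 81600 + 33900 = 115500
Net migration: Group 1 − 30 → 45700; Group 2 + 230 → 81181; Group 3 − 390 → 60062; Group 4 − 240 → 22584; Group 5 − 90 → 115410
End of period: [45700, 81181, 60062, 22584, 115410]
[period 2]
Births: 22584 * 0.538 = 12150
Group 2: 45700 * 0.958 = 43781
Group 3: 81181 * 0.952 = 77284
Group 4: 60062 * 0.951 = 57119
Group 5: 22584 * 0.96 + 115410 * 0.6 = 21681 + 69246 = 90927
Net migration: Group 1 − 30 → 12120; Group 2 + 230 → 44011; Group 3 − 390 → 76894; Group 4 − 240 → 56879; Group 5 − 90 → 90837
End of period: [12120, 44011, 76894, 56879, 90837]

44011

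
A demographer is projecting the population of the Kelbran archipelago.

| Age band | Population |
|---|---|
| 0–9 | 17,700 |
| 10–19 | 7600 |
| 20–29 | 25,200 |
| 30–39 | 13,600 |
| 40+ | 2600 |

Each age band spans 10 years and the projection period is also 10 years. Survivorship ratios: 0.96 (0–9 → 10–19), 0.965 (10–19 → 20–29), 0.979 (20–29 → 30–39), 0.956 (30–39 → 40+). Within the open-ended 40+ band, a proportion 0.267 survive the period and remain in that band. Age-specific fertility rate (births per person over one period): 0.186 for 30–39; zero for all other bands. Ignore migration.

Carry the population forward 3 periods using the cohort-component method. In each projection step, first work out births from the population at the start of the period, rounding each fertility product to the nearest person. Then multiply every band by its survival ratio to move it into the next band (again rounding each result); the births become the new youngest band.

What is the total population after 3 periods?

38275

Let group 1 be 0–9 through group 5 = 40+.
— Period 1 —
Births: 13600 × 0.186 = 2530
Group 2: 17700 × 0.96 = 16992
Group 3: 7600 × 0.965 = 7334
Group 4: 25200 × 0.979 = 24671
Group 5: 13600 × 0.956 + 2600 × 0.267 = 13002 + 694 = 13696
Giving 2530 / 16992 / 7334 / 24671 / 13696.
— Period 2 —
Births: 24671 × 0.186 = 4589
Group 2: 2530 × 0.96 = 2429
Group 3: 16992 × 0.965 = 16397
Group 4: 7334 × 0.979 = 7180
Group 5: 24671 × 0.956 + 13696 × 0.267 = 23585 + 3657 = 27242
Giving 4589 / 2429 / 16397 / 7180 / 27242.
— Period 3 —
Births: 7180 × 0.186 = 1335
Group 2: 4589 × 0.96 = 4405
Group 3: 2429 × 0.965 = 2344
Group 4: 16397 × 0.979 = 16053
Group 5: 7180 × 0.956 + 27242 × 0.267 = 6864 + 7274 = 14138
Giving 1335 / 4405 / 2344 / 16053 / 14138.
Total after period 3: 1335 + 4405 + 2344 + 16053 + 14138 = 38275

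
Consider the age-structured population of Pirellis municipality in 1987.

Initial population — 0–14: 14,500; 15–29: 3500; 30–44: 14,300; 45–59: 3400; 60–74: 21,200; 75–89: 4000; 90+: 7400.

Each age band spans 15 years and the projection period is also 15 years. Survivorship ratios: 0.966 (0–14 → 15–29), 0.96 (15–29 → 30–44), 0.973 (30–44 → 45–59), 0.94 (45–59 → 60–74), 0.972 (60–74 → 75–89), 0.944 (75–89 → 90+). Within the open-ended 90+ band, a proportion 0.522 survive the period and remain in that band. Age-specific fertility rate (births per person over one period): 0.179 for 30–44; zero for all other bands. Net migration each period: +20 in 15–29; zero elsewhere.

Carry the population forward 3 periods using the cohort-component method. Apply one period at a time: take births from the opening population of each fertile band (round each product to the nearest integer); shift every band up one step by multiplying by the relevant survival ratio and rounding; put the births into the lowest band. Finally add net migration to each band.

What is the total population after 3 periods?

49461

— Period 1 —
Births: 14300 × 0.179 = 2560
15–29: 14500 × 0.966 = 14007
30–44: 3500 × 0.96 = 3360
45–59: 14300 × 0.973 = 13914
60–74: 3400 × 0.94 = 3196
75–89: 21200 × 0.972 = 20606
90+: 4000 × 0.944 + 7400 × 0.522 = 3776 + 3863 = 7639
Net migration: 15–29 + 20 → 14027
Population now: 0–14=2560, 15–29=14027, 30–44=3360, 45–59=13914, 60–74=3196, 75–89=20606, 90+=7639
— Period 2 —
Births: 3360 × 0.179 = 601
15–29: 2560 × 0.966 = 2473
30–44: 14027 × 0.96 = 13466
45–59: 3360 × 0.973 = 3269
60–74: 13914 × 0.94 = 13079
75–89: 3196 × 0.972 = 3107
90+: 20606 × 0.944 + 7639 × 0.522 = 19452 + 3988 = 23440
Net migration: 15–29 + 20 → 2493
Population now: 0–14=601, 15–29=2493, 30–44=13466, 45–59=3269, 60–74=13079, 75–89=3107, 90+=23440
— Period 3 —
Births: 13466 × 0.179 = 2410
15–29: 601 × 0.966 = 581
30–44: 2493 × 0.96 = 2393
45–59: 13466 × 0.973 = 13102
60–74: 3269 × 0.94 = 3073
75–89: 13079 × 0.972 = 12713
90+: 3107 × 0.944 + 23440 × 0.522 = 2933 + 12236 = 15169
Net migration: 15–29 + 20 → 601
Population now: 0–14=2410, 15–29=601, 30–44=2393, 45–59=13102, 60–74=3073, 75–89=12713, 90+=15169
Total after period 3: 2410 + 601 + 2393 + 13102 + 3073 + 12713 + 15169 = 49461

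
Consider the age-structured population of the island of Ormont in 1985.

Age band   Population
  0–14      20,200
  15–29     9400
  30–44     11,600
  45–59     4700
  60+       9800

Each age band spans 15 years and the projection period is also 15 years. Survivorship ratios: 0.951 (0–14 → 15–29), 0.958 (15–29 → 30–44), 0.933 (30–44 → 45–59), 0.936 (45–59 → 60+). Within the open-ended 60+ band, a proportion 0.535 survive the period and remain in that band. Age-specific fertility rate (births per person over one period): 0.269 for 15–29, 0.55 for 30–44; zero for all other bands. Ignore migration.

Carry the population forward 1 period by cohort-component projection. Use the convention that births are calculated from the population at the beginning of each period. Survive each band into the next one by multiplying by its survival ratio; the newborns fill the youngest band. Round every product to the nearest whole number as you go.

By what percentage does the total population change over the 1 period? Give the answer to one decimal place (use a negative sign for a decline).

3.4

[period 1]
Births: 9400 × 0.269 = 2529  |  11600 × 0.55 = 6380 — total 8909
15–29: 20200 × 0.951 = 19210
30–44: 9400 × 0.958 = 9005
45–59: 11600 × 0.933 = 10823
60+: 4700 × 0.936 + 9800 × 0.535 = 4399 + 5243 = 9642
Population now: 0–14=8909, 15–29=19210, 30–44=9005, 45–59=10823, 60+=9642
Total: 55700 → 57589; change = 1889; percentage change = 3.4%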